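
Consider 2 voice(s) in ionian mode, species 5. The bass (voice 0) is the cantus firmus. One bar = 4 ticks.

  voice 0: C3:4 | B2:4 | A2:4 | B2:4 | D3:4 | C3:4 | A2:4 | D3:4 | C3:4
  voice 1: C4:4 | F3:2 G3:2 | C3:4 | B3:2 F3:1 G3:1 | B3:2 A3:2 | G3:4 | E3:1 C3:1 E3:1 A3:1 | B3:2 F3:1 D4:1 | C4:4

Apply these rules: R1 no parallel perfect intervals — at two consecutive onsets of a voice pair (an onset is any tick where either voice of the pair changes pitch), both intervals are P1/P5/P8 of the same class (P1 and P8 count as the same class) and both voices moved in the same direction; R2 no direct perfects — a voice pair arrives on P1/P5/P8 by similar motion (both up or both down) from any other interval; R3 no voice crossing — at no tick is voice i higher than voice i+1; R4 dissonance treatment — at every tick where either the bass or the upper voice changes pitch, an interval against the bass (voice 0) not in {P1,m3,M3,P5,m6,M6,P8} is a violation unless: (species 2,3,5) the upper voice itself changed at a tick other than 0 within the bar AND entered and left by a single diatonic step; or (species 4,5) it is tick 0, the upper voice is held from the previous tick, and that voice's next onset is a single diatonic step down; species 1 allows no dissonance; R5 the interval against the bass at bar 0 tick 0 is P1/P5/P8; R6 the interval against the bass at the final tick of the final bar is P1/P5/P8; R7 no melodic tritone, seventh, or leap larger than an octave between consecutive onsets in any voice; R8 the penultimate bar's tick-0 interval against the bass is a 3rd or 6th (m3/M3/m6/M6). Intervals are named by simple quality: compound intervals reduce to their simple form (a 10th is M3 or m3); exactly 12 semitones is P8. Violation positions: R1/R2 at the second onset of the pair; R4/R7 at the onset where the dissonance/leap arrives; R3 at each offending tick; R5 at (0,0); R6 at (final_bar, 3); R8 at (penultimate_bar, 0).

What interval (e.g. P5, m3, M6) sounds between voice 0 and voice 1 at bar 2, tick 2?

m3

voice 0=A2 voice 1=C3 -> m3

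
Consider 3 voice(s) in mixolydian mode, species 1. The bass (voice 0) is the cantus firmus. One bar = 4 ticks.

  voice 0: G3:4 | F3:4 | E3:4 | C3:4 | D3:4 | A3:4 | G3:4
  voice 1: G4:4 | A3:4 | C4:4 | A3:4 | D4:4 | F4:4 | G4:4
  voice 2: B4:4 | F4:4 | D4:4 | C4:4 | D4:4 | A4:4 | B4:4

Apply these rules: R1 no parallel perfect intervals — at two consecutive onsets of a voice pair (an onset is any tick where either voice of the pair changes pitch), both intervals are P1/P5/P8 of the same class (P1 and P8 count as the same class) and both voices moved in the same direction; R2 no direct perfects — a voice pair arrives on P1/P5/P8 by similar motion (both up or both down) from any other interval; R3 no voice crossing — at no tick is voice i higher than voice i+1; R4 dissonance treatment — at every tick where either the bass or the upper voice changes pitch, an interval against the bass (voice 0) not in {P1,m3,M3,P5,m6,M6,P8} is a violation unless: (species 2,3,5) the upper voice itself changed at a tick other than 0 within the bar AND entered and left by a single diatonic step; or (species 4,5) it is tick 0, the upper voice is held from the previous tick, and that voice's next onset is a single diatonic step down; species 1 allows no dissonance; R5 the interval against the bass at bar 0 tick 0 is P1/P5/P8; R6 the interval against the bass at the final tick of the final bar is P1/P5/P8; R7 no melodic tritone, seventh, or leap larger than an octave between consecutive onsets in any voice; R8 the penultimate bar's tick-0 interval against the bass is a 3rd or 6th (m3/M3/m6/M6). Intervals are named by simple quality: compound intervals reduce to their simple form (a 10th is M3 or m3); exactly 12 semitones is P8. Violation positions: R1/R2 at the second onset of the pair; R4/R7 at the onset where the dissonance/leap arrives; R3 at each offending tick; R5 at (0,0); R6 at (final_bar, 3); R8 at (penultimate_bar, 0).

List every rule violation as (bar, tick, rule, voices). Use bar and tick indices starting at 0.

bar 0: v0=G3 v1=G4 v2=B4 downbeat M3
bar 1: v0=F3 v1=A3 v2=F4 downbeat P8
bar 2: v0=E3 v1=C4 v2=D4 downbeat m7
bar 3: v0=C3 v1=A3 v2=C4 downbeat P8
bar 4: v0=D3 v1=D4 v2=D4 downbeat P8
bar 5: v0=A3 v1=F4 v2=A4 downbeat P8
bar 6: v0=G3 v1=G4 v2=B4 downbeat M3
  -> R5 @ bar 0 tick 0 v(0, 2): opens on M3
  -> R2 @ bar 1 tick 0 v(0, 2): G3/B4 M3 -> F3/F4 P8 similar
  -> R7 @ bar 1 tick 0 v(1,): G4->A3 leap 10st
  -> R7 @ bar 1 tick 0 v(2,): B4->F4 leap 6st
  -> R4 @ bar 2 tick 0 v(0, 2): E3/D4 m7 untreated
  -> R2 @ bar 3 tick 0 v(0, 2): E3/D4 m7 -> C3/C4 P8 similar
  -> R1 @ bar 4 tick 0 v(0, 2): C3/C4 P8 -> D3/D4 P8 similar
  -> R2 @ bar 4 tick 0 v(0, 1): C3/A3 M6 -> D3/D4 P8 similar
  -> R2 @ bar 4 tick 0 v(1, 2): A3/C4 m3 -> D4/D4 P1 similar
  -> R1 @ bar 5 tick 0 v(0, 2): D3/D4 P8 -> A3/A4 P8 similar
  -> R8 @ bar 5 tick 0 v(0, 2): penult P8 not 3rd/6th
  -> R6 @ bar 6 tick 3 v(0, 2): closes on M3

(0, 0, R5, (0, 2))
(1, 0, R2, (0, 2))
(1, 0, R7, (1,))
(1, 0, R7, (2,))
(2, 0, R4, (0, 2))
(3, 0, R2, (0, 2))
(4, 0, R1, (0, 2))
(4, 0, R2, (0, 1))
(4, 0, R2, (1, 2))
(5, 0, R1, (0, 2))
(5, 0, R8, (0, 2))
(6, 3, R6, (0, 2))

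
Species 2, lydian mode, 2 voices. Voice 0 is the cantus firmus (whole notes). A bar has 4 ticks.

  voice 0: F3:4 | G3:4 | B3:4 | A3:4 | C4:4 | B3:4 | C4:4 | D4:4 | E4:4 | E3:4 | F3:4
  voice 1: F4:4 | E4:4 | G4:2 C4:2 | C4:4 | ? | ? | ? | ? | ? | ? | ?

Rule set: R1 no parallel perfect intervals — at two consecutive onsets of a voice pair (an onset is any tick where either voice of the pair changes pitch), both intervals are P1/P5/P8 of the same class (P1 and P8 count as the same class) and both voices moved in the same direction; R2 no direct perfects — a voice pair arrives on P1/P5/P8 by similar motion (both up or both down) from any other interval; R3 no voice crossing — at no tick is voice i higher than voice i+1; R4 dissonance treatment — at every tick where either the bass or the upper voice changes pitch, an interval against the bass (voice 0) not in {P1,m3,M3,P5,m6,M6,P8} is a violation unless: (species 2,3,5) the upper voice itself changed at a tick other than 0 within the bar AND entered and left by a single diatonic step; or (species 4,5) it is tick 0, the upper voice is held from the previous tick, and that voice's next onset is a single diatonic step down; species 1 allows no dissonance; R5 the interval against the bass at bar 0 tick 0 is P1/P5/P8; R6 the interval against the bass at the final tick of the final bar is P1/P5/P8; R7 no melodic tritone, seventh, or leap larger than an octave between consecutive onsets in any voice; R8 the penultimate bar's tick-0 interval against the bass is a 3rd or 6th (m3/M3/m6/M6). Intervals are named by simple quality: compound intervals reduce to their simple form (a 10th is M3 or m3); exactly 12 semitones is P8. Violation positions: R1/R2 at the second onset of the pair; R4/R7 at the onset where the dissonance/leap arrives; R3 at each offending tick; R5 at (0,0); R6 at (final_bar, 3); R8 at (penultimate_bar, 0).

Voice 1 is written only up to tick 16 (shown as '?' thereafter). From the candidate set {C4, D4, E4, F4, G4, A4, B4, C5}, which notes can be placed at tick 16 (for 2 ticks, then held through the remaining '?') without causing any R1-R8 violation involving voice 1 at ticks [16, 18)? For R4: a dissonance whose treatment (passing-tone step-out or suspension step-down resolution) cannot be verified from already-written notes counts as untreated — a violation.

C4: legal
D4: violates R4
E4: legal
F4: violates R4
G4: violates R2
A4: legal
B4: violates R4,R7
C5: violates R2

{A4, C4, E4}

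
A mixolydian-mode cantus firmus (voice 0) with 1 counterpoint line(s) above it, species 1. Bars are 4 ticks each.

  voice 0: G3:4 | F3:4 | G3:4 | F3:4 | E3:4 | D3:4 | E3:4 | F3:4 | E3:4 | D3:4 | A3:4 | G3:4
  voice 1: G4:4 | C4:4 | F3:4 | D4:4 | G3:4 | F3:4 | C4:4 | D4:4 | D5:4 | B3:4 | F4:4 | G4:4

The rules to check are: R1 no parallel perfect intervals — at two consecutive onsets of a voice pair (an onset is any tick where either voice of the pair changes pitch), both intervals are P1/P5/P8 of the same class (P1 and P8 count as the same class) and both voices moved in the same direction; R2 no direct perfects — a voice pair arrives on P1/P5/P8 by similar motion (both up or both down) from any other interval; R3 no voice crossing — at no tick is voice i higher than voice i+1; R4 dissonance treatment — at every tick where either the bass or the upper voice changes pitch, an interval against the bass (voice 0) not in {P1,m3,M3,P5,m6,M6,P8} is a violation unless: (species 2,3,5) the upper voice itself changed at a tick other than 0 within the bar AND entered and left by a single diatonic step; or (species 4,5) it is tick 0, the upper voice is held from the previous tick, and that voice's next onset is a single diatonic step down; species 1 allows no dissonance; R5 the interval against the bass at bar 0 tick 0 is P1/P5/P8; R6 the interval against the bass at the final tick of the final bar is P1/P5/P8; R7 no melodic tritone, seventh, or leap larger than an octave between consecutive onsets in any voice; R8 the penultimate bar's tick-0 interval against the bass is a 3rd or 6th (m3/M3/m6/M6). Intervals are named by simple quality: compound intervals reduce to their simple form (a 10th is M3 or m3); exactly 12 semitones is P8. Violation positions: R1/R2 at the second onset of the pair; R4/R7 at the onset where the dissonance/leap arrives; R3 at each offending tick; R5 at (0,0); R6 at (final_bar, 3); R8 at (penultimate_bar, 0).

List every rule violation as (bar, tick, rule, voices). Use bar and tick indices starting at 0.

bar 0: v0=G3 v1=G4 downbeat P8
bar 1: v0=F3 v1=C4 downbeat P5
bar 2: v0=G3 v1=F3 downbeat M2
bar 3: v0=F3 v1=D4 downbeat M6
bar 4: v0=E3 v1=G3 downbeat m3
bar 5: v0=D3 v1=F3 downbeat m3
bar 6: v0=E3 v1=C4 downbeat m6
bar 7: v0=F3 v1=D4 downbeat M6
bar 8: v0=E3 v1=D5 downbeat m7
bar 9: v0=D3 v1=B3 downbeat M6
bar 10: v0=A3 v1=F4 downbeat m6
bar 11: v0=G3 v1=G4 downbeat P8
  -> R2 @ bar 1 tick 0 v(0, 1): G3/G4 P8 -> F3/C4 P5 similar
  -> R3 @ bar 2 tick 0 v(0, 1): G3 above F3
  -> R4 @ bar 2 tick 0 v(0, 1): G3/F3 M2 untreated
  -> R3 @ bar 2 tick 1 v(0, 1): G3 above F3
  -> R3 @ bar 2 tick 2 v(0, 1): G3 above F3
  -> R3 @ bar 2 tick 3 v(0, 1): G3 above F3
  -> R4 @ bar 8 tick 0 v(0, 1): E3/D5 m7 untreated
  -> R7 @ bar 9 tick 0 v(1,): D5->B3 leap 15st
  -> R7 @ bar 10 tick 0 v(1,): B3->F4 leap 6st

(1, 0, R2, (0, 1))
(2, 0, R3, (0, 1))
(2, 0, R4, (0, 1))
(2, 1, R3, (0, 1))
(2, 2, R3, (0, 1))
(2, 3, R3, (0, 1))
(8, 0, R4, (0, 1))
(9, 0, R7, (1,))
(10, 0, R7, (1,))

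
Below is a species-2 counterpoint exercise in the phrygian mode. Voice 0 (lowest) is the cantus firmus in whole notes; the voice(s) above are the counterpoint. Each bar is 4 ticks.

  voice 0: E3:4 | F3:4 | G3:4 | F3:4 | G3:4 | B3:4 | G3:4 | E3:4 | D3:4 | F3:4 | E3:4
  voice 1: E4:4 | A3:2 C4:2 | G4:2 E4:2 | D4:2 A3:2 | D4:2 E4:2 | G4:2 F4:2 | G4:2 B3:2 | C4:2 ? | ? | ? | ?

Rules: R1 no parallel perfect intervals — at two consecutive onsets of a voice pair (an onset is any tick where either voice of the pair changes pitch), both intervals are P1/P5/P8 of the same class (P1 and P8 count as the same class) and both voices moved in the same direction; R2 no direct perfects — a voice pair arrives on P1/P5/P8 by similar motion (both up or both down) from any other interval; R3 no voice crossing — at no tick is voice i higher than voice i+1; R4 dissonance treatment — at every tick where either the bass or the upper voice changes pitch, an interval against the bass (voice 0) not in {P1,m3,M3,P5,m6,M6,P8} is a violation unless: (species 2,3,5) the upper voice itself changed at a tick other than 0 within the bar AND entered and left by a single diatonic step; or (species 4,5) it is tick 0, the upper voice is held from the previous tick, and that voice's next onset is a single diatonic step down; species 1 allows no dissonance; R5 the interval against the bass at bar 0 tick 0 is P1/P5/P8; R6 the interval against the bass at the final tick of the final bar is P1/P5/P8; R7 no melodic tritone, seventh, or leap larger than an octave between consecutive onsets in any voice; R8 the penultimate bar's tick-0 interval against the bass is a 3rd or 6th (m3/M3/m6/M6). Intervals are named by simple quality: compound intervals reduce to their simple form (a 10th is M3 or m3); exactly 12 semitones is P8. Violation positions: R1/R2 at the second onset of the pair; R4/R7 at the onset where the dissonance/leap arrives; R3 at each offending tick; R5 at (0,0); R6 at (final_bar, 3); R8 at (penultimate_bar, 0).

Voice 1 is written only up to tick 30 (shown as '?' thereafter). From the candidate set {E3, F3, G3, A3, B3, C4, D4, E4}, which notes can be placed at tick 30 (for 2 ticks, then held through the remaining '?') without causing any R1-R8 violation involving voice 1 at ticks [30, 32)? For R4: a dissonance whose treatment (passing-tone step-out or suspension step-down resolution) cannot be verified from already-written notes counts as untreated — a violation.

{B3, C4, E3, E4, G3}

E3: legal
F3: violates R4
G3: legal
A3: violates R4
B3: legal
C4: legal
D4: violates R4
E4: legal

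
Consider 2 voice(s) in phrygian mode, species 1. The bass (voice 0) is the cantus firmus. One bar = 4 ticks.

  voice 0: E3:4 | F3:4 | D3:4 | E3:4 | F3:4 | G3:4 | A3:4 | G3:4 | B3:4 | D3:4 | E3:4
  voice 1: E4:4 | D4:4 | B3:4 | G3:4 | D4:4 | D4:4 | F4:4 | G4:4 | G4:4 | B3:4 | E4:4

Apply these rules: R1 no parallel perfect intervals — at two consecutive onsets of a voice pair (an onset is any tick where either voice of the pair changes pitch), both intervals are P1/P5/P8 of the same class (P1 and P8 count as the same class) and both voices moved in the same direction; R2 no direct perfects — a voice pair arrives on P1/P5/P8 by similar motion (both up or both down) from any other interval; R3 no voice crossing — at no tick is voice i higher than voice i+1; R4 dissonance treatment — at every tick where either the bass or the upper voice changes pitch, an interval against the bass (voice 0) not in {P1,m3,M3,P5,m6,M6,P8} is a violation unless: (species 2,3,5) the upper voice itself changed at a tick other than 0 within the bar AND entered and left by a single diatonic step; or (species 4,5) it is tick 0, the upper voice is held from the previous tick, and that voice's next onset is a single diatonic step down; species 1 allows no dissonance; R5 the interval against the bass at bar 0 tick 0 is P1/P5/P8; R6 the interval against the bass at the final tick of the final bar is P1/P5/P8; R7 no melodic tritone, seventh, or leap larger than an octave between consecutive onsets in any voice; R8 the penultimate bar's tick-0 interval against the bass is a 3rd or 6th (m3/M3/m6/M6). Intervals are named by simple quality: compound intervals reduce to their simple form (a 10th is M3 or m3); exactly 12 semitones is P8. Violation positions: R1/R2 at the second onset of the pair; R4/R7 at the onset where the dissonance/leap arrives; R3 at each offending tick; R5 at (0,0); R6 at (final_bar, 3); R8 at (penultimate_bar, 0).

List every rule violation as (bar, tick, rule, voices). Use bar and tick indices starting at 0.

bar 0: v0=E3 v1=E4 downbeat P8
bar 1: v0=F3 v1=D4 downbeat M6
bar 2: v0=D3 v1=B3 downbeat M6
bar 3: v0=E3 v1=G3 downbeat m3
bar 4: v0=F3 v1=D4 downbeat M6
bar 5: v0=G3 v1=D4 downbeat P5
bar 6: v0=A3 v1=F4 downbeat m6
bar 7: v0=G3 v1=G4 downbeat P8
bar 8: v0=B3 v1=G4 downbeat m6
bar 9: v0=D3 v1=B3 downbeat M6
bar 10: v0=E3 v1=E4 downbeat P8
  -> R2 @ bar 10 tick 0 v(0, 1): D3/B3 M6 -> E3/E4 P8 similar

(10, 0, R2, (0, 1))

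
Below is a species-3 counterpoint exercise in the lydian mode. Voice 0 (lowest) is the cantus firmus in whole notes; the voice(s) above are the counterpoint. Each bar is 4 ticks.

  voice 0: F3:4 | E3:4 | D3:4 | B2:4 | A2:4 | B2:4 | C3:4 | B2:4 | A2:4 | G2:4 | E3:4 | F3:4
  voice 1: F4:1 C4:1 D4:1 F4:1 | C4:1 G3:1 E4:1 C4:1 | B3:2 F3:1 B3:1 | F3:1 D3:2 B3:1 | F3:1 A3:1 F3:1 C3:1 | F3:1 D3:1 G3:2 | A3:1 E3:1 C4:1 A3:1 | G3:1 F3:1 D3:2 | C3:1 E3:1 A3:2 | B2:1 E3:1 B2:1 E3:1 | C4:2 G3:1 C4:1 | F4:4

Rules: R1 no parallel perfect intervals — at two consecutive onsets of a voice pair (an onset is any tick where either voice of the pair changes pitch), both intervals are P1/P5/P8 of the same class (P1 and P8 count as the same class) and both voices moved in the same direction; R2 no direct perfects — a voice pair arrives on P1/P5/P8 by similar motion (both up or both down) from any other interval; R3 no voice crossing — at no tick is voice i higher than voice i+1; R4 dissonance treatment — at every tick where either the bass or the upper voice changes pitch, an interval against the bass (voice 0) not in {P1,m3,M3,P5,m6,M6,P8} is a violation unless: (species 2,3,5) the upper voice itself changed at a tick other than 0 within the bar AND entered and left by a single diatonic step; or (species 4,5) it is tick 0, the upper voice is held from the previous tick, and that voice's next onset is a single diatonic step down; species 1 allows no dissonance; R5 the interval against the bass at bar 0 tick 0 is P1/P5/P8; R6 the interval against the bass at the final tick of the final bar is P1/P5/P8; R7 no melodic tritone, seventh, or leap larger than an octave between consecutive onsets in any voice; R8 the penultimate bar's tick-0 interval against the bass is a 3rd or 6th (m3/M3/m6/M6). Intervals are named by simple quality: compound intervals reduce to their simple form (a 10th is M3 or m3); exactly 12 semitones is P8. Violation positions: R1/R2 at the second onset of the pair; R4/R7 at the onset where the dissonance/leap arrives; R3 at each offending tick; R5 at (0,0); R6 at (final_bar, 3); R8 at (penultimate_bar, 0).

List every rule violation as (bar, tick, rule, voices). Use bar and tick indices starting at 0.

(2, 2, R7, (1,))
(2, 3, R7, (1,))
(3, 0, R4, (0, 1))
(3, 0, R7, (1,))
(4, 0, R7, (1,))
(5, 0, R4, (0, 1))
(7, 1, R4, (0, 1))
(9, 0, R7, (1,))
(11, 0, R2, (0, 1))

bar 0: v0=F3 v1=F4 downbeat P8
bar 1: v0=E3 v1=C4 downbeat m6
bar 2: v0=D3 v1=B3 downbeat M6
bar 3: v0=B2 v1=F3 downbeat TT
bar 4: v0=A2 v1=F3 downbeat m6
bar 5: v0=B2 v1=F3 downbeat TT
bar 6: v0=C3 v1=A3 downbeat M6
bar 7: v0=B2 v1=G3 downbeat m6
bar 8: v0=A2 v1=C3 downbeat m3
bar 9: v0=G2 v1=B2 downbeat M3
bar 10: v0=E3 v1=C4 downbeat m6
bar 11: v0=F3 v1=F4 downbeat P8
  -> R7 @ bar 2 tick 2 v(1,): B3->F3 leap 6st
  -> R7 @ bar 2 tick 3 v(1,): F3->B3 leap 6st
  -> R4 @ bar 3 tick 0 v(0, 1): B2/F3 TT untreated
  -> R7 @ bar 3 tick 0 v(1,): B3->F3 leap 6st
  -> R7 @ bar 4 tick 0 v(1,): B3->F3 leap 6st
  -> R4 @ bar 5 tick 0 v(0, 1): B2/F3 TT untreated
  -> R4 @ bar 7 tick 1 v(0, 1): B2/F3 TT untreated
  -> R7 @ bar 9 tick 0 v(1,): A3->B2 leap 10st
  -> R2 @ bar 11 tick 0 v(0, 1): E3/C4 m6 -> F3/F4 P8 similar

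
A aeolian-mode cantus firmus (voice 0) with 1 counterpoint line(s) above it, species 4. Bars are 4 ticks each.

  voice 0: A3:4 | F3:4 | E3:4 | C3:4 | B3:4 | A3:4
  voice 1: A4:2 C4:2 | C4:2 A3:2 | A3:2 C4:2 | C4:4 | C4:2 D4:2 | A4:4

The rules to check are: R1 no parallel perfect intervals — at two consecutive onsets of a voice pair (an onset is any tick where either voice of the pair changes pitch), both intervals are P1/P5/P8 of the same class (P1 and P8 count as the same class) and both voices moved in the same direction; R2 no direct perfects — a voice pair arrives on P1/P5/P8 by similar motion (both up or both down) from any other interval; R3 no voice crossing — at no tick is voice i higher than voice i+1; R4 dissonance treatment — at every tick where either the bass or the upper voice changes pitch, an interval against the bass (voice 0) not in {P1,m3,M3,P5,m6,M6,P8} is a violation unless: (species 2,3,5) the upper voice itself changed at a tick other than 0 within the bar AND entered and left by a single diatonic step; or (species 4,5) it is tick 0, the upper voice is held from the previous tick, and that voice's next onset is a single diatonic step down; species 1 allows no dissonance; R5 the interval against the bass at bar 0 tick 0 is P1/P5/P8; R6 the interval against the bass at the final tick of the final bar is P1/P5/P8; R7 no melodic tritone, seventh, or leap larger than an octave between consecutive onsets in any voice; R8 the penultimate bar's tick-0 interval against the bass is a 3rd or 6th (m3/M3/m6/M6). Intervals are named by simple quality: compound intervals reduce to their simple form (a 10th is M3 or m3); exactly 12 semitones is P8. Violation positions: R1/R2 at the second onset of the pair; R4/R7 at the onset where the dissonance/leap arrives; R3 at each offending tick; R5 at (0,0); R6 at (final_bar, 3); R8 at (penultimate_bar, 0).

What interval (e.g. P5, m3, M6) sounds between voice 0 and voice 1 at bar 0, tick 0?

voice 0=A3 voice 1=A4 -> P8

P8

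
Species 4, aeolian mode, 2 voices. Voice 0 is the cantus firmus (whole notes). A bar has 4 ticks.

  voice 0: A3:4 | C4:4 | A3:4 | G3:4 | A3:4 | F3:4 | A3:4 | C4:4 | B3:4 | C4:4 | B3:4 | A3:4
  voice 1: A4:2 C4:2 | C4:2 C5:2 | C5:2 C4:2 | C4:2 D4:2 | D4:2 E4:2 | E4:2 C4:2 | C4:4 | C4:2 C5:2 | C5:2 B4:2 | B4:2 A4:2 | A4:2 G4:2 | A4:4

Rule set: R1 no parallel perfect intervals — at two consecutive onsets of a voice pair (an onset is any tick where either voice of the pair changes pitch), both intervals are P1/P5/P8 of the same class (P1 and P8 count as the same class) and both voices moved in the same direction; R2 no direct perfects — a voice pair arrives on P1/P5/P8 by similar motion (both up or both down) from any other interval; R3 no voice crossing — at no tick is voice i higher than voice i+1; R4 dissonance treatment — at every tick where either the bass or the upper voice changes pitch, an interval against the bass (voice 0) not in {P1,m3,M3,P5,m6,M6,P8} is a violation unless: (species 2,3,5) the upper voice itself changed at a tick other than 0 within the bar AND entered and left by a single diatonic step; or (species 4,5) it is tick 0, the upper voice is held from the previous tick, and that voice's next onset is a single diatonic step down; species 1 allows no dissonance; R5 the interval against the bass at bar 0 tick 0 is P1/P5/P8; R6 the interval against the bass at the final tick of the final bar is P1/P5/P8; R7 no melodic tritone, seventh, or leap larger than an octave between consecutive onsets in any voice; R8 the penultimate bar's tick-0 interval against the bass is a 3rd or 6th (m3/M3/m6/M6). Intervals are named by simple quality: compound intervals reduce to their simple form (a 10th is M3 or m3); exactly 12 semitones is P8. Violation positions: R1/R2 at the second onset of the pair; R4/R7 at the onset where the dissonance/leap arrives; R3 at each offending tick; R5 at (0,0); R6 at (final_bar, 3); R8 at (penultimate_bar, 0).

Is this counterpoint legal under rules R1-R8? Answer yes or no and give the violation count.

No (4 violations)

bar 0: v0=A3 v1=A4 (P8)
bar 1: v0=C4 v1=C4 (P1)
bar 2: v0=A3 v1=C5 (m3)
bar 3: v0=G3 v1=C4 (P4)
bar 4: v0=A3 v1=D4 (P4)
bar 5: v0=F3 v1=E4 (M7)
bar 6: v0=A3 v1=C4 (m3)
bar 7: v0=C4 v1=C4 (P1)
bar 8: v0=B3 v1=C5 (m2)
bar 9: v0=C4 v1=B4 (M7)
bar 10: v0=B3 v1=A4 (m7)
bar 11: v0=A3 v1=A4 (P8)
  R4 @ bar3.0: G3/C4 P4 untreated
  R4 @ bar4.0: A3/D4 P4 untreated
  R4 @ bar5.0: F3/E4 M7 untreated
  R8 @ bar10.0: penult m7 not 3rd/6th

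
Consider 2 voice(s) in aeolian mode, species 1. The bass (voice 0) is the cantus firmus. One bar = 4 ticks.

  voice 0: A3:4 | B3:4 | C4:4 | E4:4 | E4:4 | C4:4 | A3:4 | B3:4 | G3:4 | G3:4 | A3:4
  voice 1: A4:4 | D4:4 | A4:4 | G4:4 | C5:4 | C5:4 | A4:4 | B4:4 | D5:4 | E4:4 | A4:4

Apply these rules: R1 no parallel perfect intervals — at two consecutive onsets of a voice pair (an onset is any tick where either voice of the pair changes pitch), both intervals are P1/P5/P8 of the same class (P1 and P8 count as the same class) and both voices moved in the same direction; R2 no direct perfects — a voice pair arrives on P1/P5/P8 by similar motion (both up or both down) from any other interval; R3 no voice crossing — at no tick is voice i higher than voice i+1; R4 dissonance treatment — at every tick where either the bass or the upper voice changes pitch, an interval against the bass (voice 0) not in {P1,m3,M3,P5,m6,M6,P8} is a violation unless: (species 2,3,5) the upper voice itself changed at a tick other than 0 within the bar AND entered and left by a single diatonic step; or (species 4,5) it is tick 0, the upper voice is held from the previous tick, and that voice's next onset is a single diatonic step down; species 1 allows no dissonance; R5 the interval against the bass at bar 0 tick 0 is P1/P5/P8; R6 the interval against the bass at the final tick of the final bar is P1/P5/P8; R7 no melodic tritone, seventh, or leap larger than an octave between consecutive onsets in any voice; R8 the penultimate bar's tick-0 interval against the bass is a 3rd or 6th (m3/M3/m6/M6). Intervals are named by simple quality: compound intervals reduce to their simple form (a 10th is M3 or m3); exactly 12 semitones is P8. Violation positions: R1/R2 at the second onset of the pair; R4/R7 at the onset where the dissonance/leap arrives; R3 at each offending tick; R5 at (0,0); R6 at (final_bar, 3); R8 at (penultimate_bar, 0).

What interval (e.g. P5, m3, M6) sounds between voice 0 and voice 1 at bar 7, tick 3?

voice 0=B3 voice 1=B4 -> P8

P8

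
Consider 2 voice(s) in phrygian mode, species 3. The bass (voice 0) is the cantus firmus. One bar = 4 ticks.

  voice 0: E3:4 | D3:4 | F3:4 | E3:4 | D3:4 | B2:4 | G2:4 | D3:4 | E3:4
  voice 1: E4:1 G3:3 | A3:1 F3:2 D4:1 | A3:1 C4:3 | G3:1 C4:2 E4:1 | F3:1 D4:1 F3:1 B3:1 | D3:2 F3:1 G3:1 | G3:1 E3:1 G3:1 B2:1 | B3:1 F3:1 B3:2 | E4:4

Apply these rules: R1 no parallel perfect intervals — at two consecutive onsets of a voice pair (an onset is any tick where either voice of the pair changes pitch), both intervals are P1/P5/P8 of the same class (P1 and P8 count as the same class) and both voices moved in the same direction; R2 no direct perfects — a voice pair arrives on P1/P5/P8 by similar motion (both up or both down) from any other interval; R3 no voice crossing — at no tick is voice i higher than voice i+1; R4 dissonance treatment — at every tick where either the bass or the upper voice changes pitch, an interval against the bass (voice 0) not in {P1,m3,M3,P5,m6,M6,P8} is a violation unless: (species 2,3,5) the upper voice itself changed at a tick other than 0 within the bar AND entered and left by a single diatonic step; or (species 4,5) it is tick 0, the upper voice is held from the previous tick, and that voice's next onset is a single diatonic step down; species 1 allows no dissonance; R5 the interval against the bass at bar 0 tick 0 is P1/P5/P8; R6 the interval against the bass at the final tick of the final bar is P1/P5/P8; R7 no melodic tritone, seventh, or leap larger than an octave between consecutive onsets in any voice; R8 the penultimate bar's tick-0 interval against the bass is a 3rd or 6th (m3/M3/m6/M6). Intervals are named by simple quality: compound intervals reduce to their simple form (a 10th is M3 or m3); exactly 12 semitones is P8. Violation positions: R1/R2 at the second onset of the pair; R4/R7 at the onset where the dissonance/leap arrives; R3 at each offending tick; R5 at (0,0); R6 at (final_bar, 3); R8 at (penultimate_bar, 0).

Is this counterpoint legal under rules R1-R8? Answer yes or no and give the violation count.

bar 0: v0=E3 v1=E4 (P8)
bar 1: v0=D3 v1=A3 (P5)
bar 2: v0=F3 v1=A3 (M3)
bar 3: v0=E3 v1=G3 (m3)
bar 4: v0=D3 v1=F3 (m3)
bar 5: v0=B2 v1=D3 (m3)
bar 6: v0=G2 v1=G3 (P8)
bar 7: v0=D3 v1=B3 (M6)
bar 8: v0=E3 v1=E4 (P8)
  R7 @ bar4.0: E4->F3 leap 11st
  R7 @ bar4.3: F3->B3 leap 6st
  R4 @ bar5.2: B2/F3 TT untreated
  R7 @ bar7.1: B3->F3 leap 6st
  R7 @ bar7.2: F3->B3 leap 6st
  R2 @ bar8.0: D3/B3 M6 -> E3/E4 P8 similar

No (6 violations)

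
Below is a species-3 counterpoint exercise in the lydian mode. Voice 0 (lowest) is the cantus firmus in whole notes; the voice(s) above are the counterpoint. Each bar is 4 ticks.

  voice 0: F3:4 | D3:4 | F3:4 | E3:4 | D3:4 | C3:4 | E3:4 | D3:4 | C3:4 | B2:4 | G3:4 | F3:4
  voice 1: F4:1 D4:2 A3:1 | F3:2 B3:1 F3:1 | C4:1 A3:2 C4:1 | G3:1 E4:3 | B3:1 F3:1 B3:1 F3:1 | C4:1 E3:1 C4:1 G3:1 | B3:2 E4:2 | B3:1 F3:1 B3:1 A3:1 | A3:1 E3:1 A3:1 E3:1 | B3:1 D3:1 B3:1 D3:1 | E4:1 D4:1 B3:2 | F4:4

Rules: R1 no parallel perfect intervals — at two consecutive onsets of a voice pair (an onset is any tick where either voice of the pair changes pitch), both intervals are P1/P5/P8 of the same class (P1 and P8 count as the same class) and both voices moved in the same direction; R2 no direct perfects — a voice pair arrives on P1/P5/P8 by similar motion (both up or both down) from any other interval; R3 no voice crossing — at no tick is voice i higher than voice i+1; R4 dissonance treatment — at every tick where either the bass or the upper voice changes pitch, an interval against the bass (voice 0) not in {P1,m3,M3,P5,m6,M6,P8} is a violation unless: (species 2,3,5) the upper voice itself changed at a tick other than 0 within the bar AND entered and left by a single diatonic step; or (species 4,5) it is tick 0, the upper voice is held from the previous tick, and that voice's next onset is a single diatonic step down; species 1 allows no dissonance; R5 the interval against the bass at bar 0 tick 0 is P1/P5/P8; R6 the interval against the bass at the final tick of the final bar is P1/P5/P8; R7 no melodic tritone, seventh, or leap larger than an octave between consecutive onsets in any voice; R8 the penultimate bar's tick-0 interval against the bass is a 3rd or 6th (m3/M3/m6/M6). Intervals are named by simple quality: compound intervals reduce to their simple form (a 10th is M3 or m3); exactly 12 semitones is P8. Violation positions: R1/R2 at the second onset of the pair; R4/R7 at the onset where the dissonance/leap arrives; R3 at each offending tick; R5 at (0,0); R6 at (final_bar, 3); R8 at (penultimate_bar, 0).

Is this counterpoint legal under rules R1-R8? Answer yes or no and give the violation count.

bar 0: v0=F3 v1=F4 (P8)
bar 1: v0=D3 v1=F3 (m3)
bar 2: v0=F3 v1=C4 (P5)
bar 3: v0=E3 v1=G3 (m3)
bar 4: v0=D3 v1=B3 (M6)
bar 5: v0=C3 v1=C4 (P8)
bar 6: v0=E3 v1=B3 (P5)
bar 7: v0=D3 v1=B3 (M6)
bar 8: v0=C3 v1=A3 (M6)
bar 9: v0=B2 v1=B3 (P8)
bar 10: v0=G3 v1=E4 (M6)
bar 11: v0=F3 v1=F4 (P8)
  R7 @ bar1.2: F3->B3 leap 6st
  R7 @ bar1.3: B3->F3 leap 6st
  R2 @ bar2.0: D3/F3 m3 -> F3/C4 P5 similar
  R7 @ bar4.1: B3->F3 leap 6st
  R7 @ bar4.2: F3->B3 leap 6st
  R7 @ bar4.3: B3->F3 leap 6st
  R1 @ bar6.0: C3/G3 P5 -> E3/B3 P5 similar
  R7 @ bar7.1: B3->F3 leap 6st
  R7 @ bar7.2: F3->B3 leap 6st
  R7 @ bar10.0: D3->E4 leap 14st
  R7 @ bar11.0: B3->F4 leap 6st

No (11 violations)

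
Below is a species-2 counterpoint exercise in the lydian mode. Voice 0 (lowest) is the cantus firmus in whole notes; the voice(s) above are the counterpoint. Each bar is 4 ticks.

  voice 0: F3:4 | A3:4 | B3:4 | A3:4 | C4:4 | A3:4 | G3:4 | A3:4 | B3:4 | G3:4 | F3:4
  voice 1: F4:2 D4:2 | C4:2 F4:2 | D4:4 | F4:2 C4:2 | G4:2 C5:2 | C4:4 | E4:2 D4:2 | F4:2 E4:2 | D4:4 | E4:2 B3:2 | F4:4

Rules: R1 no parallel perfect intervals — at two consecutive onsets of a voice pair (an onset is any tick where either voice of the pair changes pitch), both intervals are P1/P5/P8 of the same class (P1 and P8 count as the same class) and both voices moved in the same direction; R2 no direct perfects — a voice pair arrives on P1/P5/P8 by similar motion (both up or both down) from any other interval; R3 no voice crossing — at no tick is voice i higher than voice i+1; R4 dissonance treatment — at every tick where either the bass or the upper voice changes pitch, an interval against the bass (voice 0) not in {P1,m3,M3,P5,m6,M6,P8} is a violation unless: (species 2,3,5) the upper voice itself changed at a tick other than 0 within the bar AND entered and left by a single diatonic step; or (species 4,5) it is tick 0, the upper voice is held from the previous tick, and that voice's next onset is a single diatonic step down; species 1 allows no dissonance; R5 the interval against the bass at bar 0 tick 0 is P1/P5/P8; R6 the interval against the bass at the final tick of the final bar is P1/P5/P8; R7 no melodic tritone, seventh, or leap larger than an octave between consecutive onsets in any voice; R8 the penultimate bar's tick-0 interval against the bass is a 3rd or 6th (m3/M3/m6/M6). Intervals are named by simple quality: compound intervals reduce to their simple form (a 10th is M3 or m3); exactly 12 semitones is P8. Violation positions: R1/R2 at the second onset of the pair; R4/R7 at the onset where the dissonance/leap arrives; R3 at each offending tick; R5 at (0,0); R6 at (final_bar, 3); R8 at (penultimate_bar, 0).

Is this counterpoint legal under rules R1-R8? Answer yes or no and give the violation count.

No (2 violations)

bar 0: v0=F3 v1=F4 (P8)
bar 1: v0=A3 v1=C4 (m3)
bar 2: v0=B3 v1=D4 (m3)
bar 3: v0=A3 v1=F4 (m6)
bar 4: v0=C4 v1=G4 (P5)
bar 5: v0=A3 v1=C4 (m3)
bar 6: v0=G3 v1=E4 (M6)
bar 7: v0=A3 v1=F4 (m6)
bar 8: v0=B3 v1=D4 (m3)
bar 9: v0=G3 v1=E4 (M6)
bar 10: v0=F3 v1=F4 (P8)
  R2 @ bar4.0: A3/C4 m3 -> C4/G4 P5 similar
  R7 @ bar10.0: B3->F4 leap 6st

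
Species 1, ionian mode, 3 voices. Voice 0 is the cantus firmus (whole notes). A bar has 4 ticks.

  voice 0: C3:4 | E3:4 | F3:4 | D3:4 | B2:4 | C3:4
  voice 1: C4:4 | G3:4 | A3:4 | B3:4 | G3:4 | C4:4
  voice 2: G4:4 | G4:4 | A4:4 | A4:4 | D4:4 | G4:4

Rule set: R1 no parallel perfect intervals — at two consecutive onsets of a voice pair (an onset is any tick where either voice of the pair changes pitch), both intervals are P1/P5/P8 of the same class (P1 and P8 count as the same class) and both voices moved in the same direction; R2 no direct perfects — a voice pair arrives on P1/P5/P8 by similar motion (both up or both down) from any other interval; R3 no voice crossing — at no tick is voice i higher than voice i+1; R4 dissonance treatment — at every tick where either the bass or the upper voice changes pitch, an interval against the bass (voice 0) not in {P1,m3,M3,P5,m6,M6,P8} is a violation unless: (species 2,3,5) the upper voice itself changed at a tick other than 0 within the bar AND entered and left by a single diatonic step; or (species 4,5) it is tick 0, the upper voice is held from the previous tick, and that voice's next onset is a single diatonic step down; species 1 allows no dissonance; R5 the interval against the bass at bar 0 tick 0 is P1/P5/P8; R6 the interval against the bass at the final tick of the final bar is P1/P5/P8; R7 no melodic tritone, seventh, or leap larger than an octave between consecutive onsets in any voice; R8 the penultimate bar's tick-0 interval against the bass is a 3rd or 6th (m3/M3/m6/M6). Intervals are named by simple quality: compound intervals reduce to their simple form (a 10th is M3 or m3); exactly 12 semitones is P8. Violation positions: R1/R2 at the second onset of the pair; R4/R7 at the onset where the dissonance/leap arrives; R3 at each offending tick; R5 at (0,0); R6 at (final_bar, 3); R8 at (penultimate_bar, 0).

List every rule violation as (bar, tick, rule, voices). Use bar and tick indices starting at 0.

(2, 0, R1, (1, 2))
(4, 0, R2, (1, 2))
(5, 0, R1, (1, 2))
(5, 0, R2, (0, 1))
(5, 0, R2, (0, 2))

bar 0: v0=C3 v1=C4 v2=G4 downbeat P5
bar 1: v0=E3 v1=G3 v2=G4 downbeat m3
bar 2: v0=F3 v1=A3 v2=A4 downbeat M3
bar 3: v0=D3 v1=B3 v2=A4 downbeat P5
bar 4: v0=B2 v1=G3 v2=D4 downbeat m3
bar 5: v0=C3 v1=C4 v2=G4 downbeat P5
  -> R1 @ bar 2 tick 0 v(1, 2): G3/G4 P8 -> A3/A4 P8 similar
  -> R2 @ bar 4 tick 0 v(1, 2): B3/A4 m7 -> G3/D4 P5 similar
  -> R1 @ bar 5 tick 0 v(1, 2): G3/D4 P5 -> C4/G4 P5 similar
  -> R2 @ bar 5 tick 0 v(0, 1): B2/G3 m6 -> C3/C4 P8 similar
  -> R2 @ bar 5 tick 0 v(0, 2): B2/D4 m3 -> C3/G4 P5 similar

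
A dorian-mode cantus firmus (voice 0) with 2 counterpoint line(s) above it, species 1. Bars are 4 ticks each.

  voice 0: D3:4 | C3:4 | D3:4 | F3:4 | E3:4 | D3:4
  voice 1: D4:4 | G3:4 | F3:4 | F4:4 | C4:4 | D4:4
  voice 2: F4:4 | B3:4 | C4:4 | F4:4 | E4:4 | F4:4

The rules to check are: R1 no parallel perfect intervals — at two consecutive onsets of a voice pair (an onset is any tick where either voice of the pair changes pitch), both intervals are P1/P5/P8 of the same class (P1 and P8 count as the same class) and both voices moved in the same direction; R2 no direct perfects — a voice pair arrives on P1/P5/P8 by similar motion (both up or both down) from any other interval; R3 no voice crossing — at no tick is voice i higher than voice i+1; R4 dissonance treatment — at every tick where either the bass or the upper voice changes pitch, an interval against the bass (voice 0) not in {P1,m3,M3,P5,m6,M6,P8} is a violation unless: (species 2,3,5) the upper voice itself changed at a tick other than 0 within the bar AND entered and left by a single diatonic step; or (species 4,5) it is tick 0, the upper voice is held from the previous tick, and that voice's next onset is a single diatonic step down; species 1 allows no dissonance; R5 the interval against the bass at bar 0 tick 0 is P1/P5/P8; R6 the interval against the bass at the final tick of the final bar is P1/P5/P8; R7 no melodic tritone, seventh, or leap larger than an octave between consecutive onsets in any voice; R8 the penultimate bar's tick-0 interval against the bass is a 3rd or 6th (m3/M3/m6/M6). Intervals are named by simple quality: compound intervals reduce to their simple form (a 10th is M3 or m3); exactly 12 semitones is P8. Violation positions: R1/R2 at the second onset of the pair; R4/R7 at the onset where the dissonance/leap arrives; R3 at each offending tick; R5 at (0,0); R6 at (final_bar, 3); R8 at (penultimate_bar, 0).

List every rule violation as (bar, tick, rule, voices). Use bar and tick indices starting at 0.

(0, 0, R5, (0, 2))
(1, 0, R2, (0, 1))
(1, 0, R4, (0, 2))
(1, 0, R7, (2,))
(2, 0, R4, (0, 2))
(3, 0, R2, (0, 1))
(3, 0, R2, (0, 2))
(3, 0, R2, (1, 2))
(4, 0, R1, (0, 2))
(4, 0, R8, (0, 2))
(5, 3, R6, (0, 2))

bar 0: v0=D3 v1=D4 v2=F4 downbeat m3
bar 1: v0=C3 v1=G3 v2=B3 downbeat M7
bar 2: v0=D3 v1=F3 v2=C4 downbeat m7
bar 3: v0=F3 v1=F4 v2=F4 downbeat P8
bar 4: v0=E3 v1=C4 v2=E4 downbeat P8
bar 5: v0=D3 v1=D4 v2=F4 downbeat m3
  -> R5 @ bar 0 tick 0 v(0, 2): opens on m3
  -> R2 @ bar 1 tick 0 v(0, 1): D3/D4 P8 -> C3/G3 P5 similar
  -> R4 @ bar 1 tick 0 v(0, 2): C3/B3 M7 untreated
  -> R7 @ bar 1 tick 0 v(2,): F4->B3 leap 6st
  -> R4 @ bar 2 tick 0 v(0, 2): D3/C4 m7 untreated
  -> R2 @ bar 3 tick 0 v(0, 1): D3/F3 m3 -> F3/F4 P8 similar
  -> R2 @ bar 3 tick 0 v(0, 2): D3/C4 m7 -> F3/F4 P8 similar
  -> R2 @ bar 3 tick 0 v(1, 2): F3/C4 P5 -> F4/F4 P1 similar
  -> R1 @ bar 4 tick 0 v(0, 2): F3/F4 P8 -> E3/E4 P8 similar
  -> R8 @ bar 4 tick 0 v(0, 2): penult P8 not 3rd/6th
  -> R6 @ bar 5 tick 3 v(0, 2): closes on m3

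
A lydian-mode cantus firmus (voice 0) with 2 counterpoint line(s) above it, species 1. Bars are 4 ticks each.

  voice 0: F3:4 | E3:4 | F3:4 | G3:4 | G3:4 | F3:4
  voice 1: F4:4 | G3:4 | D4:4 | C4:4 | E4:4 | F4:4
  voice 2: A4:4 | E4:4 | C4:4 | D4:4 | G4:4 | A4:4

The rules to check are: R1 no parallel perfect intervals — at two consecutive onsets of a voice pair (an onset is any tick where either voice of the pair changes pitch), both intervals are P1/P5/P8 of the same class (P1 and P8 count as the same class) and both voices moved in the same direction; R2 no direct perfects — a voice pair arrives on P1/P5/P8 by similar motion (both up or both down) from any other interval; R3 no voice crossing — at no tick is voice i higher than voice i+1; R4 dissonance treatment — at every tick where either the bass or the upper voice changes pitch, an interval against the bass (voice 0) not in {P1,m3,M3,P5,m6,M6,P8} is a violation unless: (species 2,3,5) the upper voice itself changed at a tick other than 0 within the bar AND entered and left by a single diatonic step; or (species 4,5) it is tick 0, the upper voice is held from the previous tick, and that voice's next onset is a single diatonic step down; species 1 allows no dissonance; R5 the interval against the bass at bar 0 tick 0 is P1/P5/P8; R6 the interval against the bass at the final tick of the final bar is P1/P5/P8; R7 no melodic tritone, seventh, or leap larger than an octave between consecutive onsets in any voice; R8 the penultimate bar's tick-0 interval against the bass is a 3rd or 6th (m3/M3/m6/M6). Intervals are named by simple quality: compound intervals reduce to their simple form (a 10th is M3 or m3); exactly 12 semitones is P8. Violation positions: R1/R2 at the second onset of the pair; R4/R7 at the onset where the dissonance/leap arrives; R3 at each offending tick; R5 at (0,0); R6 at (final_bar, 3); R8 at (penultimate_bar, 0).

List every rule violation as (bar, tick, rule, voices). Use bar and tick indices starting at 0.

(0, 0, R5, (0, 2))
(1, 0, R2, (0, 2))
(1, 0, R7, (1,))
(2, 0, R3, (1, 2))
(2, 1, R3, (1, 2))
(2, 2, R3, (1, 2))
(2, 3, R3, (1, 2))
(3, 0, R1, (0, 2))
(3, 0, R4, (0, 1))
(4, 0, R8, (0, 2))
(5, 3, R6, (0, 2))

bar 0: v0=F3 v1=F4 v2=A4 downbeat M3
bar 1: v0=E3 v1=G3 v2=E4 downbeat P8
bar 2: v0=F3 v1=D4 v2=C4 downbeat P5
bar 3: v0=G3 v1=C4 v2=D4 downbeat P5
bar 4: v0=G3 v1=E4 v2=G4 downbeat P8
bar 5: v0=F3 v1=F4 v2=A4 downbeat M3
  -> R5 @ bar 0 tick 0 v(0, 2): opens on M3
  -> R2 @ bar 1 tick 0 v(0, 2): F3/A4 M3 -> E3/E4 P8 similar
  -> R7 @ bar 1 tick 0 v(1,): F4->G3 leap 10st
  -> R3 @ bar 2 tick 0 v(1, 2): D4 above C4
  -> R3 @ bar 2 tick 1 v(1, 2): D4 above C4
  -> R3 @ bar 2 tick 2 v(1, 2): D4 above C4
  -> R3 @ bar 2 tick 3 v(1, 2): D4 above C4
  -> R1 @ bar 3 tick 0 v(0, 2): F3/C4 P5 -> G3/D4 P5 similar
  -> R4 @ bar 3 tick 0 v(0, 1): G3/C4 P4 untreated
  -> R8 @ bar 4 tick 0 v(0, 2): penult P8 not 3rd/6th
  -> R6 @ bar 5 tick 3 v(0, 2): closes on M3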